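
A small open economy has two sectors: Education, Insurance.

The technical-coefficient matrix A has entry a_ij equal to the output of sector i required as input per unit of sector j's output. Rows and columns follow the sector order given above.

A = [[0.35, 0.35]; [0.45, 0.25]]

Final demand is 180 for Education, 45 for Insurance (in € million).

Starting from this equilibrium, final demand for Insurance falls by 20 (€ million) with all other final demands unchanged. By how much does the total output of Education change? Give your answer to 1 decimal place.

Δx_1 = -21.2

I − A =
  [   0.65    -0.35]
  [  -0.45     0.75]
det(I−A) = (0.65)(0.75) − (-0.35)(-0.45) = 0.3300
adj(I−A) = [[0.75, 0.35], [0.45, 0.65]]
(I − A)⁻¹ = adj(I−A) / det(I−A) ≈
  [   2.2727     1.0606]
  [   1.3636     1.9697]
Δx = (I − A)⁻¹ Δd with Δd having -20 in the Insurance component and 0 elsewhere.
So Δx_1 = L_12 · (-20), where L_12 = adj(I−A)_12 / det(I−A) = 0.35 / 0.3300.
Δx_1 = 0.35 × (-20) / 0.3300 = -7.00 / 0.3300 ≈ -21.2.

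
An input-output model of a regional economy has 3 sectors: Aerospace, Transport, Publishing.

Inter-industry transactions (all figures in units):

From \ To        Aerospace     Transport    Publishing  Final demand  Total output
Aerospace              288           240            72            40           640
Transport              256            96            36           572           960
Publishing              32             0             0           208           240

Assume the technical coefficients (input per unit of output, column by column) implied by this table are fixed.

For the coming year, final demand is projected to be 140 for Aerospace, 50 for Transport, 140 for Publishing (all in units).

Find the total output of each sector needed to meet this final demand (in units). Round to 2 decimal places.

Technical coefficients a_ij = z_ij / X_j:
  a_AA = 288/640 = 0.45, a_TA = 256/640 = 0.40, a_PA = 32/640 = 0.05
  a_AT = 240/960 = 0.25, a_TT = 96/960 = 0.10, a_PT = 0/960 = 0.00
  a_AP = 72/240 = 0.30, a_TP = 36/240 = 0.15, a_PP = 0/240 = 0.00
I − A =
  [   0.55    -0.25    -0.30]
  [  -0.40     0.90    -0.15]
  [  -0.05     0.00     1.00]
Cofactors of I−A, C_ij = (−1)^(i+j)·(minor ij) (rows/columns in the sector order above):
  C_11 = (0.90)(1.00) − (-0.15)(0.00) = 0.9000
  C_12 = −[(-0.40)(1.00) − (-0.15)(-0.05)] = 0.4075
  C_13 = (-0.40)(0.00) − (0.90)(-0.05) = 0.0450
  C_21 = −[(-0.25)(1.00) − (-0.30)(0.00)] = 0.2500
  C_22 = (0.55)(1.00) − (-0.30)(-0.05) = 0.5350
  C_23 = −[(0.55)(0.00) − (-0.25)(-0.05)] = 0.0125
  C_31 = (-0.25)(-0.15) − (-0.30)(0.90) = 0.3075
  C_32 = −[(0.55)(-0.15) − (-0.30)(-0.40)] = 0.2025
  C_33 = (0.55)(0.90) − (-0.25)(-0.40) = 0.3950
det(I−A) = Σ_j (I−A)_1j·C_1j = (0.55)(0.9000) + (-0.25)(0.4075) + (-0.30)(0.0450) = 0.379625
adj(I−A) = Cᵀ =
  [ 0.9000   0.2500   0.3075]
  [ 0.4075   0.5350   0.2025]
  [ 0.0450   0.0125   0.3950]
(I − A)⁻¹ = adj(I−A) / det(I−A) ≈
  [   2.3708     0.6585     0.8100]
  [   1.0734     1.4093     0.5334]
  [   0.1185     0.0329     1.0405]
x = (I − A)⁻¹ d = adj(I−A)·d / det(I−A), with det(I−A) = 0.379625:
  x_A = (0.9000·140 + 0.2500·50 + 0.3075·140) / 0.379625 = 181.55 / 0.379625 ≈ 478.24
  x_T = (0.4075·140 + 0.5350·50 + 0.2025·140) / 0.379625 = 112.15 / 0.379625 ≈ 295.42
  x_P = (0.0450·140 + 0.0125·50 + 0.3950·140) / 0.379625 = 62.225 / 0.379625 ≈ 163.91

x_A = 478.24, x_T = 295.42, x_P = 163.91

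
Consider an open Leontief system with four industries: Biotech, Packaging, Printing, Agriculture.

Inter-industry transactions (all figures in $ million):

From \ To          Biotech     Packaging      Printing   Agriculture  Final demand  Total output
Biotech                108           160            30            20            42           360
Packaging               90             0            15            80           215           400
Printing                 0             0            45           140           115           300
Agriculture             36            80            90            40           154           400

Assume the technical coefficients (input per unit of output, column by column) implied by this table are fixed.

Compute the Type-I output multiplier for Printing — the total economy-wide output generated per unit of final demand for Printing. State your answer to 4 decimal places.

m_3 = 2.6966

Technical coefficients a_ij = z_ij / X_j:
  a_11 = 108/360 = 0.30, a_21 = 90/360 = 0.25, a_31 = 0/360 = 0.00, a_41 = 36/360 = 0.10
  a_12 = 160/400 = 0.40, a_22 = 0/400 = 0.00, a_32 = 0/400 = 0.00, a_42 = 80/400 = 0.20
  a_13 = 30/300 = 0.10, a_23 = 15/300 = 0.05, a_33 = 45/300 = 0.15, a_43 = 90/300 = 0.30
  a_14 = 20/400 = 0.05, a_24 = 80/400 = 0.20, a_34 = 140/400 = 0.35, a_44 = 40/400 = 0.10
I − A =
  [   0.70    -0.40    -0.10    -0.05]
  [  -0.25     1.00    -0.05    -0.20]
  [   0.00     0.00     0.85    -0.35]
  [  -0.10    -0.20    -0.30     0.90]
Compute the cofactors C_ij = (−1)^(i+j)·(3×3 minor ij) of I−A; the adjugate is their transpose:
adj(I−A) = Cᵀ =
  [ 0.622500   0.279500   0.143500   0.152500]
  [ 0.183750   0.454250   0.101500   0.150625]
  [ 0.052500   0.063000   0.496500   0.210000]
  [ 0.127500   0.153000   0.204000   0.510000]
det(I−A) = Σ_j (I−A)_1j·C_1j = (0.70)(0.622500) + (-0.40)(0.183750) + (-0.10)(0.052500) + (-0.05)(0.127500) = 0.350625
(I − A)⁻¹ = adj(I−A) / det(I−A) ≈
  [   1.77540     0.79715     0.40927     0.43494]
  [   0.52406     1.29554     0.28948     0.42959]
  [   0.14973     0.17968     1.41604     0.59893]
  [   0.36364     0.43636     0.58182     1.45455]
The output multiplier for sector j is the column-j sum of the Leontief inverse (I − A)⁻¹ = adj(I−A) / det(I−A).
Column 3 of adj(I−A): (0.143500, 0.101500, 0.496500, 0.204000); det(I−A) = 0.350625.
m_3 = (0.143500 + 0.101500 + 0.496500 + 0.204000) / 0.350625 = 0.9455 / 0.350625 ≈ 2.6966.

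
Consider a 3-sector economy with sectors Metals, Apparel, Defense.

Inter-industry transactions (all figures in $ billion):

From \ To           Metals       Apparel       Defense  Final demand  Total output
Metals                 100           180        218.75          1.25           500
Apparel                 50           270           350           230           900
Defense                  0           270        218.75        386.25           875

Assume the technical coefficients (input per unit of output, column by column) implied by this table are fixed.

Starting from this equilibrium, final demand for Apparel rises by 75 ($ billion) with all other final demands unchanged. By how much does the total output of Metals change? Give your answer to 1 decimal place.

Δx_1 = 56.0

Technical coefficients a_ij = z_ij / X_j:
  a_11 = 100/500 = 0.20, a_21 = 50/500 = 0.10, a_31 = 0/500 = 0.00
  a_12 = 180/900 = 0.20, a_22 = 270/900 = 0.30, a_32 = 270/900 = 0.30
  a_13 = 218.75/875 = 0.25, a_23 = 350/875 = 0.40, a_33 = 218.75/875 = 0.25
I − A =
  [   0.80    -0.20    -0.25]
  [  -0.10     0.70    -0.40]
  [   0.00    -0.30     0.75]
Cofactors of I−A, C_ij = (−1)^(i+j)·(minor ij) (rows/columns in the sector order above):
  C_11 = (0.70)(0.75) − (-0.40)(-0.30) = 0.4050
  C_12 = −[(-0.10)(0.75) − (-0.40)(0.00)] = 0.0750
  C_13 = (-0.10)(-0.30) − (0.70)(0.00) = 0.0300
  C_21 = −[(-0.20)(0.75) − (-0.25)(-0.30)] = 0.2250
  C_22 = (0.80)(0.75) − (-0.25)(0.00) = 0.6000
  C_23 = −[(0.80)(-0.30) − (-0.20)(0.00)] = 0.2400
  C_31 = (-0.20)(-0.40) − (-0.25)(0.70) = 0.2550
  C_32 = −[(0.80)(-0.40) − (-0.25)(-0.10)] = 0.3450
  C_33 = (0.80)(0.70) − (-0.20)(-0.10) = 0.5400
det(I−A) = Σ_j (I−A)_1j·C_1j = (0.80)(0.4050) + (-0.20)(0.0750) + (-0.25)(0.0300) = 0.3015
adj(I−A) = Cᵀ =
  [ 0.4050   0.2250   0.2550]
  [ 0.0750   0.6000   0.3450]
  [ 0.0300   0.2400   0.5400]
(I − A)⁻¹ = adj(I−A) / det(I−A) ≈
  [   1.3433     0.7463     0.8458]
  [   0.2488     1.9900     1.1443]
  [   0.0995     0.7960     1.7910]
Δx = (I − A)⁻¹ Δd with Δd having +75 in the Apparel component and 0 elsewhere.
So Δx_1 = L_12 · (+75), where L_12 = adj(I−A)_12 / det(I−A) = 0.2250 / 0.3015.
Δx_1 = 0.2250 × (+75) / 0.3015 = 16.875 / 0.3015 ≈ 56.0.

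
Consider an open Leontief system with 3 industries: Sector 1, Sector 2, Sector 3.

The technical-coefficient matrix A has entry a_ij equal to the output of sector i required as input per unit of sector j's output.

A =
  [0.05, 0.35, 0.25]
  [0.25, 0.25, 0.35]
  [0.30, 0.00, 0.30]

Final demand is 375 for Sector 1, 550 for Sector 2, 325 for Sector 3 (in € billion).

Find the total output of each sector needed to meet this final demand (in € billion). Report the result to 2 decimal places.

x_1 = 1255.08, x_2 = 1619.38, x_3 = 1002.18

I − A =
  [   0.95    -0.35    -0.25]
  [  -0.25     0.75    -0.35]
  [  -0.30     0.00     0.70]
Cofactors of I−A, C_ij = (−1)^(i+j)·(minor ij) (rows/columns in the sector order above):
  C_11 = (0.75)(0.70) − (-0.35)(0.00) = 0.5250
  C_12 = −[(-0.25)(0.70) − (-0.35)(-0.30)] = 0.2800
  C_13 = (-0.25)(0.00) − (0.75)(-0.30) = 0.2250
  C_21 = −[(-0.35)(0.70) − (-0.25)(0.00)] = 0.2450
  C_22 = (0.95)(0.70) − (-0.25)(-0.30) = 0.5900
  C_23 = −[(0.95)(0.00) − (-0.35)(-0.30)] = 0.1050
  C_31 = (-0.35)(-0.35) − (-0.25)(0.75) = 0.3100
  C_32 = −[(0.95)(-0.35) − (-0.25)(-0.25)] = 0.3950
  C_33 = (0.95)(0.75) − (-0.35)(-0.25) = 0.6250
det(I−A) = Σ_j (I−A)_1j·C_1j = (0.95)(0.5250) + (-0.35)(0.2800) + (-0.25)(0.2250) = 0.3445
adj(I−A) = Cᵀ =
  [ 0.5250   0.2450   0.3100]
  [ 0.2800   0.5900   0.3950]
  [ 0.2250   0.1050   0.6250]
(I − A)⁻¹ = adj(I−A) / det(I−A) ≈
  [   1.5239     0.7112     0.8999]
  [   0.8128     1.7126     1.1466]
  [   0.6531     0.3048     1.8142]
x = (I − A)⁻¹ d = adj(I−A)·d / det(I−A), with det(I−A) = 0.3445:
  x_1 = (0.5250·375 + 0.2450·550 + 0.3100·325) / 0.3445 = 432.375 / 0.3445 ≈ 1255.08
  x_2 = (0.2800·375 + 0.5900·550 + 0.3950·325) / 0.3445 = 557.875 / 0.3445 ≈ 1619.38
  x_3 = (0.2250·375 + 0.1050·550 + 0.6250·325) / 0.3445 = 345.25 / 0.3445 ≈ 1002.18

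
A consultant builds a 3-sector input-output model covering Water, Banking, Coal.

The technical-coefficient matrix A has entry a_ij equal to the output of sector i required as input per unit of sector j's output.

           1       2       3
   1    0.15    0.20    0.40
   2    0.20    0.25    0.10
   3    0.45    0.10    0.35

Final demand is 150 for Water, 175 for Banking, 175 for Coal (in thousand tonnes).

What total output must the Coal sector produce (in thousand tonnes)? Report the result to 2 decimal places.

I − A =
  [   0.85    -0.20    -0.40]
  [  -0.20     0.75    -0.10]
  [  -0.45    -0.10     0.65]
Cofactors of I−A, C_ij = (−1)^(i+j)·(minor ij) (rows/columns in the sector order above):
  C_11 = (0.75)(0.65) − (-0.10)(-0.10) = 0.4775
  C_12 = −[(-0.20)(0.65) − (-0.10)(-0.45)] = 0.1750
  C_13 = (-0.20)(-0.10) − (0.75)(-0.45) = 0.3575
  C_21 = −[(-0.20)(0.65) − (-0.40)(-0.10)] = 0.1700
  C_22 = (0.85)(0.65) − (-0.40)(-0.45) = 0.3725
  C_23 = −[(0.85)(-0.10) − (-0.20)(-0.45)] = 0.1750
  C_31 = (-0.20)(-0.10) − (-0.40)(0.75) = 0.3200
  C_32 = −[(0.85)(-0.10) − (-0.40)(-0.20)] = 0.1650
  C_33 = (0.85)(0.75) − (-0.20)(-0.20) = 0.5975
det(I−A) = Σ_j (I−A)_1j·C_1j = (0.85)(0.4775) + (-0.20)(0.1750) + (-0.40)(0.3575) = 0.227875
adj(I−A) = Cᵀ =
  [ 0.4775   0.1700   0.3200]
  [ 0.1750   0.3725   0.1650]
  [ 0.3575   0.1750   0.5975]
(I − A)⁻¹ = adj(I−A) / det(I−A) ≈
  [   2.0954     0.7460     1.4043]
  [   0.7680     1.6347     0.7241]
  [   1.5688     0.7680     2.6221]
x = (I − A)⁻¹ d = adj(I−A)·d / det(I−A), with det(I−A) = 0.227875:
  x_1 = (0.4775·150 + 0.1700·175 + 0.3200·175) / 0.227875 = 157.375 / 0.227875 ≈ 690.62
  x_2 = (0.1750·150 + 0.3725·175 + 0.1650·175) / 0.227875 = 120.3125 / 0.227875 ≈ 527.98
  x_3 = (0.3575·150 + 0.1750·175 + 0.5975·175) / 0.227875 = 188.8125 / 0.227875 ≈ 828.58

x_3 = 828.58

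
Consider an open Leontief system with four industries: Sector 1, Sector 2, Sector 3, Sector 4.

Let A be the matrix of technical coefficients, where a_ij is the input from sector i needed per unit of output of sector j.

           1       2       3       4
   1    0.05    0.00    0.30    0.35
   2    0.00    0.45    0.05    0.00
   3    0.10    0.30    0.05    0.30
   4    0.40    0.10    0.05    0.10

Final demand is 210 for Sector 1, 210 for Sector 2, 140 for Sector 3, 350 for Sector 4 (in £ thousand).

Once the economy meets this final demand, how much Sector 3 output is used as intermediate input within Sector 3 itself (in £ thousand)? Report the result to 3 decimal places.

I − A =
  [   0.95     0.00    -0.30    -0.35]
  [   0.00     0.55    -0.05     0.00]
  [  -0.10    -0.30     0.95    -0.30]
  [  -0.40    -0.10    -0.05     0.90]
Compute the cofactors C_ij = (−1)^(i+j)·(3×3 minor ij) of I−A; the adjugate is their transpose:
adj(I−A) = Cᵀ =
  [ 0.447000   0.128500   0.159875   0.227125]
  [ 0.010500   0.600250   0.035750   0.016000]
  [ 0.115500   0.246500   0.393250   0.176000]
  [ 0.206250   0.137500   0.096875   0.465625]
det(I−A) = Σ_j (I−A)_1j·C_1j = (0.95)(0.447000) + (0.00)(0.010500) + (-0.30)(0.115500) + (-0.35)(0.206250) = 0.3178125
(I − A)⁻¹ = adj(I−A) / det(I−A) ≈
  [   1.4065     0.4043     0.5030     0.7147]
  [   0.0330     1.8887     0.1125     0.0503]
  [   0.3634     0.7756     1.2374     0.5538]
  [   0.6490     0.4326     0.3048     1.4651]
First solve x = (I − A)⁻¹ d = adj(I−A)·d / det(I−A); in particular x_3 = (0.115500·210 + 0.246500·210 + 0.393250·140 + 0.176000·350) / 0.3178125 = 192.675 / 0.3178125 ≈ 606.25369.
Intermediate flow from 3 to 3: z_33 = a_33 · x_3 = 0.05 × 192.675 / 0.3178125 = 9.63375 / 0.3178125 ≈ 30.313.

z_33 = 30.313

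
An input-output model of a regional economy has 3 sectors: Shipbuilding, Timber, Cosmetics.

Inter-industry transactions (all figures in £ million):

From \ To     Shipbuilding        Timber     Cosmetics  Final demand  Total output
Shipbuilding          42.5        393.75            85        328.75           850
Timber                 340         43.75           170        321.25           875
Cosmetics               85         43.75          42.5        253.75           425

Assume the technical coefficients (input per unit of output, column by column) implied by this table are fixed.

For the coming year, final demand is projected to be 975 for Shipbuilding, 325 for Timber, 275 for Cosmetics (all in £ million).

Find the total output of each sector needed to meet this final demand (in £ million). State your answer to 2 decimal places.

Technical coefficients a_ij = z_ij / X_j:
  a_SS = 42.5/850 = 0.05, a_TS = 340/850 = 0.40, a_CS = 85/850 = 0.10
  a_ST = 393.75/875 = 0.45, a_TT = 43.75/875 = 0.05, a_CT = 43.75/875 = 0.05
  a_SC = 85/425 = 0.20, a_TC = 170/425 = 0.40, a_CC = 42.5/425 = 0.10
I − A =
  [   0.95    -0.45    -0.20]
  [  -0.40     0.95    -0.40]
  [  -0.10    -0.05     0.90]
Cofactors of I−A, C_ij = (−1)^(i+j)·(minor ij) (rows/columns in the sector order above):
  C_11 = (0.95)(0.90) − (-0.40)(-0.05) = 0.8350
  C_12 = −[(-0.40)(0.90) − (-0.40)(-0.10)] = 0.4000
  C_13 = (-0.40)(-0.05) − (0.95)(-0.10) = 0.1150
  C_21 = −[(-0.45)(0.90) − (-0.20)(-0.05)] = 0.4150
  C_22 = (0.95)(0.90) − (-0.20)(-0.10) = 0.8350
  C_23 = −[(0.95)(-0.05) − (-0.45)(-0.10)] = 0.0925
  C_31 = (-0.45)(-0.40) − (-0.20)(0.95) = 0.3700
  C_32 = −[(0.95)(-0.40) − (-0.20)(-0.40)] = 0.4600
  C_33 = (0.95)(0.95) − (-0.45)(-0.40) = 0.7225
det(I−A) = Σ_j (I−A)_1j·C_1j = (0.95)(0.8350) + (-0.45)(0.4000) + (-0.20)(0.1150) = 0.59025
adj(I−A) = Cᵀ =
  [ 0.8350   0.4150   0.3700]
  [ 0.4000   0.8350   0.4600]
  [ 0.1150   0.0925   0.7225]
(I − A)⁻¹ = adj(I−A) / det(I−A) ≈
  [   1.4147     0.7031     0.6269]
  [   0.6777     1.4147     0.7793]
  [   0.1948     0.1567     1.2241]
x = (I − A)⁻¹ d = adj(I−A)·d / det(I−A), with det(I−A) = 0.59025:
  x_S = (0.8350·975 + 0.4150·325 + 0.3700·275) / 0.59025 = 1050.75 / 0.59025 ≈ 1780.18
  x_T = (0.4000·975 + 0.8350·325 + 0.4600·275) / 0.59025 = 787.875 / 0.59025 ≈ 1334.82
  x_C = (0.1150·975 + 0.0925·325 + 0.7225·275) / 0.59025 = 340.875 / 0.59025 ≈ 577.51

x_S = 1780.18, x_T = 1334.82, x_C = 577.51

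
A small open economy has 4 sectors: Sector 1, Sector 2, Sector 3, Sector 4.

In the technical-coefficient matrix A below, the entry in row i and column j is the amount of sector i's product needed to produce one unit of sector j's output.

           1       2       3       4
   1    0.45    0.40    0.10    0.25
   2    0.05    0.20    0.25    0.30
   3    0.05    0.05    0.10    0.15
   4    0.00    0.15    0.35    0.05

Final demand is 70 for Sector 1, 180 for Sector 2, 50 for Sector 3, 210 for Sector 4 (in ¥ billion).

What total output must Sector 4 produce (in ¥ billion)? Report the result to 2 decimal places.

x_4 = 358.11

I − A =
  [   0.55    -0.40    -0.10    -0.25]
  [  -0.05     0.80    -0.25    -0.30]
  [  -0.05    -0.05     0.90    -0.15]
  [   0.00    -0.15    -0.35     0.95]
Compute the cofactors C_ij = (−1)^(i+j)·(3×3 minor ij) of I−A; the adjugate is their transpose:
adj(I−A) = Cᵀ =
  [ 0.578750   0.366125   0.287875   0.313375]
  [ 0.057250   0.432250   0.197500   0.182750]
  [ 0.039250   0.059375   0.372375   0.087875]
  [ 0.023500   0.090125   0.168375   0.361875]
det(I−A) = Σ_j (I−A)_1j·C_1j = (0.55)(0.578750) + (-0.40)(0.057250) + (-0.10)(0.039250) + (-0.25)(0.023500) = 0.2856125
(I − A)⁻¹ = adj(I−A) / det(I−A) ≈
  [   2.0263     1.2819     1.0079     1.0972]
  [   0.2004     1.5134     0.6915     0.6399]
  [   0.1374     0.2079     1.3038     0.3077]
  [   0.0823     0.3155     0.5895     1.2670]
x = (I − A)⁻¹ d = adj(I−A)·d / det(I−A), with det(I−A) = 0.2856125:
  x_1 = (0.578750·70 + 0.366125·180 + 0.287875·50 + 0.313375·210) / 0.2856125 = 186.6175 / 0.2856125 ≈ 653.39
  x_2 = (0.057250·70 + 0.432250·180 + 0.197500·50 + 0.182750·210) / 0.2856125 = 130.065 / 0.2856125 ≈ 455.39
  x_3 = (0.039250·70 + 0.059375·180 + 0.372375·50 + 0.087875·210) / 0.2856125 = 50.5075 / 0.2856125 ≈ 176.84
  x_4 = (0.023500·70 + 0.090125·180 + 0.168375·50 + 0.361875·210) / 0.2856125 = 102.28 / 0.2856125 ≈ 358.11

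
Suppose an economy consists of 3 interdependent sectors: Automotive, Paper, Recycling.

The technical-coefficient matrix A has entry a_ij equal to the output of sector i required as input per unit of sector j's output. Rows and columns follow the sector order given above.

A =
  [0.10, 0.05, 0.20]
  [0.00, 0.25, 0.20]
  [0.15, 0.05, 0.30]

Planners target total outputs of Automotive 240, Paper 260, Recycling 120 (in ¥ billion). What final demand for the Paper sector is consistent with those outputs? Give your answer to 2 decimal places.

I − A =
  [   0.90    -0.05    -0.20]
  [   0.00     0.75    -0.20]
  [  -0.15    -0.05     0.70]
d = (I − A) x:
  d_A = (+0.90)·240 + (-0.05)·260 + (-0.20)·120 = 179.00
  d_P = (+0.00)·240 + (+0.75)·260 + (-0.20)·120 = 171.00
  d_R = (-0.15)·240 + (-0.05)·260 + (+0.70)·120 = 35.00

d_P = 171.00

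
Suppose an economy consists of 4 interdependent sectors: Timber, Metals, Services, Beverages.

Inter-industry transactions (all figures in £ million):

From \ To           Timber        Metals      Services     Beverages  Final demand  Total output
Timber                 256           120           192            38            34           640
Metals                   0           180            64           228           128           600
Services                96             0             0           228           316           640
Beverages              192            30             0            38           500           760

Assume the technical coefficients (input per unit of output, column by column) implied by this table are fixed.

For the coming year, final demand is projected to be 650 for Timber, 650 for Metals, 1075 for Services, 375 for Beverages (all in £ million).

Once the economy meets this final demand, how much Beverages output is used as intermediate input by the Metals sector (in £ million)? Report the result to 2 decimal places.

z_BM = 88.90

Technical coefficients a_ij = z_ij / X_j:
  a_TT = 256/640 = 0.40, a_MT = 0/640 = 0.00, a_ST = 96/640 = 0.15, a_BT = 192/640 = 0.30
  a_TM = 120/600 = 0.20, a_MM = 180/600 = 0.30, a_SM = 0/600 = 0.00, a_BM = 30/600 = 0.05
  a_TS = 192/640 = 0.30, a_MS = 64/640 = 0.10, a_SS = 0/640 = 0.00, a_BS = 0/640 = 0.00
  a_TB = 38/760 = 0.05, a_MB = 228/760 = 0.30, a_SB = 228/760 = 0.30, a_BB = 38/760 = 0.05
I − A =
  [   0.60    -0.20    -0.30    -0.05]
  [   0.00     0.70    -0.10    -0.30]
  [  -0.15     0.00     1.00    -0.30]
  [  -0.30    -0.05     0.00     0.95]
Compute the cofactors C_ij = (−1)^(i+j)·(3×3 minor ij) of I−A; the adjugate is their transpose:
adj(I−A) = Cᵀ =
  [ 0.648500   0.197000   0.214250   0.164000]
  [ 0.113250   0.485250   0.082500   0.185250]
  [ 0.160500   0.055875   0.361500   0.140250]
  [ 0.210750   0.087750   0.072000   0.385500]
det(I−A) = Σ_j (I−A)_1j·C_1j = (0.60)(0.648500) + (-0.20)(0.113250) + (-0.30)(0.160500) + (-0.05)(0.210750) = 0.3077625
(I − A)⁻¹ = adj(I−A) / det(I−A) ≈
  [   2.1071     0.6401     0.6962     0.5329]
  [   0.3680     1.5767     0.2681     0.6019]
  [   0.5215     0.1816     1.1746     0.4557]
  [   0.6848     0.2851     0.2339     1.2526]
First solve x = (I − A)⁻¹ d = adj(I−A)·d / det(I−A); in particular x_M = (0.113250·650 + 0.485250·650 + 0.082500·1075 + 0.185250·375) / 0.3077625 = 547.18125 / 0.3077625 ≈ 1777.9335.
Intermediate flow from B to M: z_BM = a_BM · x_M = 0.05 × 547.18125 / 0.3077625 = 27.3590625 / 0.3077625 ≈ 88.90.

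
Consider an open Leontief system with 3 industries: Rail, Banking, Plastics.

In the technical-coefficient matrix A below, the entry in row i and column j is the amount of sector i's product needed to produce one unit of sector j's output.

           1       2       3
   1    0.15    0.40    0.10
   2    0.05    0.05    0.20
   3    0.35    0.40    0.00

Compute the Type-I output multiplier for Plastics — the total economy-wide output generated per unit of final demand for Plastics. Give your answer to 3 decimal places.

I − A =
  [   0.85    -0.40    -0.10]
  [  -0.05     0.95    -0.20]
  [  -0.35    -0.40     1.00]
Cofactors of I−A, C_ij = (−1)^(i+j)·(minor ij) (rows/columns in the sector order above):
  C_11 = (0.95)(1.00) − (-0.20)(-0.40) = 0.8700
  C_12 = −[(-0.05)(1.00) − (-0.20)(-0.35)] = 0.1200
  C_13 = (-0.05)(-0.40) − (0.95)(-0.35) = 0.3525
  C_21 = −[(-0.40)(1.00) − (-0.10)(-0.40)] = 0.4400
  C_22 = (0.85)(1.00) − (-0.10)(-0.35) = 0.8150
  C_23 = −[(0.85)(-0.40) − (-0.40)(-0.35)] = 0.4800
  C_31 = (-0.40)(-0.20) − (-0.10)(0.95) = 0.1750
  C_32 = −[(0.85)(-0.20) − (-0.10)(-0.05)] = 0.1750
  C_33 = (0.85)(0.95) − (-0.40)(-0.05) = 0.7875
det(I−A) = Σ_j (I−A)_1j·C_1j = (0.85)(0.8700) + (-0.40)(0.1200) + (-0.10)(0.3525) = 0.65625
adj(I−A) = Cᵀ =
  [ 0.8700   0.4400   0.1750]
  [ 0.1200   0.8150   0.1750]
  [ 0.3525   0.4800   0.7875]
(I − A)⁻¹ = adj(I−A) / det(I−A) ≈
  [   1.3257     0.6705     0.2667]
  [   0.1829     1.2419     0.2667]
  [   0.5371     0.7314     1.2000]
The output multiplier for sector j is the column-j sum of the Leontief inverse (I − A)⁻¹ = adj(I−A) / det(I−A).
Column 3 of adj(I−A): (0.1750, 0.1750, 0.7875); det(I−A) = 0.65625.
m_3 = (0.1750 + 0.1750 + 0.7875) / 0.65625 = 1.1375 / 0.65625 ≈ 1.733.

m_3 = 1.733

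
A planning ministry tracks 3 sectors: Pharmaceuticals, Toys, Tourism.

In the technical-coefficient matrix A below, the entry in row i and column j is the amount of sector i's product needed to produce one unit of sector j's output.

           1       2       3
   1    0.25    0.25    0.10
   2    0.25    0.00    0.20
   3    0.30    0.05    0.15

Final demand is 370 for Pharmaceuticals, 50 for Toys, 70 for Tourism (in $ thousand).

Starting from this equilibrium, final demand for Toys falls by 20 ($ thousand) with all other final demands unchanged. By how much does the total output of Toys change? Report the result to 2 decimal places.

I − A =
  [   0.75    -0.25    -0.10]
  [  -0.25     1.00    -0.20]
  [  -0.30    -0.05     0.85]
Cofactors of I−A, C_ij = (−1)^(i+j)·(minor ij) (rows/columns in the sector order above):
  C_11 = (1.00)(0.85) − (-0.20)(-0.05) = 0.8400
  C_12 = −[(-0.25)(0.85) − (-0.20)(-0.30)] = 0.2725
  C_13 = (-0.25)(-0.05) − (1.00)(-0.30) = 0.3125
  C_21 = −[(-0.25)(0.85) − (-0.10)(-0.05)] = 0.2175
  C_22 = (0.75)(0.85) − (-0.10)(-0.30) = 0.6075
  C_23 = −[(0.75)(-0.05) − (-0.25)(-0.30)] = 0.1125
  C_31 = (-0.25)(-0.20) − (-0.10)(1.00) = 0.1500
  C_32 = −[(0.75)(-0.20) − (-0.10)(-0.25)] = 0.1750
  C_33 = (0.75)(1.00) − (-0.25)(-0.25) = 0.6875
det(I−A) = Σ_j (I−A)_1j·C_1j = (0.75)(0.8400) + (-0.25)(0.2725) + (-0.10)(0.3125) = 0.530625
adj(I−A) = Cᵀ =
  [ 0.8400   0.2175   0.1500]
  [ 0.2725   0.6075   0.1750]
  [ 0.3125   0.1125   0.6875]
(I − A)⁻¹ = adj(I−A) / det(I−A) ≈
  [   1.5830     0.4099     0.2827]
  [   0.5135     1.1449     0.3298]
  [   0.5889     0.2120     1.2956]
Δx = (I − A)⁻¹ Δd with Δd having -20 in the Toys component and 0 elsewhere.
So Δx_2 = L_22 · (-20), where L_22 = adj(I−A)_22 / det(I−A) = 0.6075 / 0.530625.
Δx_2 = 0.6075 × (-20) / 0.530625 = -12.15 / 0.530625 ≈ -22.90.

Δx_2 = -22.90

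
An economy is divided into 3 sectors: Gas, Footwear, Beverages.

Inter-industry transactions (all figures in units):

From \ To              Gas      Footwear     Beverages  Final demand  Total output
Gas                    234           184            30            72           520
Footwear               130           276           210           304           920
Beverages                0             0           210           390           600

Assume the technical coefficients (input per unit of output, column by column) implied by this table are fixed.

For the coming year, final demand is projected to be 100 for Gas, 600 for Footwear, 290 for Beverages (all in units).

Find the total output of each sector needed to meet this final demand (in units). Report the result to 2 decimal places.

Technical coefficients a_ij = z_ij / X_j:
  a_GG = 234/520 = 0.45, a_FG = 130/520 = 0.25, a_BG = 0/520 = 0.00
  a_GF = 184/920 = 0.20, a_FF = 276/920 = 0.30, a_BF = 0/920 = 0.00
  a_GB = 30/600 = 0.05, a_FB = 210/600 = 0.35, a_BB = 210/600 = 0.35
I − A =
  [   0.55    -0.20    -0.05]
  [  -0.25     0.70    -0.35]
  [   0.00     0.00     0.65]
Cofactors of I−A, C_ij = (−1)^(i+j)·(minor ij) (rows/columns in the sector order above):
  C_11 = (0.70)(0.65) − (-0.35)(0.00) = 0.4550
  C_12 = −[(-0.25)(0.65) − (-0.35)(0.00)] = 0.1625
  C_13 = (-0.25)(0.00) − (0.70)(0.00) = 0.0000
  C_21 = −[(-0.20)(0.65) − (-0.05)(0.00)] = 0.1300
  C_22 = (0.55)(0.65) − (-0.05)(0.00) = 0.3575
  C_23 = −[(0.55)(0.00) − (-0.20)(0.00)] = 0.0000
  C_31 = (-0.20)(-0.35) − (-0.05)(0.70) = 0.1050
  C_32 = −[(0.55)(-0.35) − (-0.05)(-0.25)] = 0.2050
  C_33 = (0.55)(0.70) − (-0.20)(-0.25) = 0.3350
det(I−A) = Σ_j (I−A)_1j·C_1j = (0.55)(0.4550) + (-0.20)(0.1625) + (-0.05)(0.0000) = 0.21775
adj(I−A) = Cᵀ =
  [ 0.4550   0.1300   0.1050]
  [ 0.1625   0.3575   0.2050]
  [ 0.0000   0.0000   0.3350]
(I − A)⁻¹ = adj(I−A) / det(I−A) ≈
  [   2.0896     0.5970     0.4822]
  [   0.7463     1.6418     0.9414]
  [   0.0000     0.0000     1.5385]
x = (I − A)⁻¹ d = adj(I−A)·d / det(I−A), with det(I−A) = 0.21775:
  x_G = (0.4550·100 + 0.1300·600 + 0.1050·290) / 0.21775 = 153.95 / 0.21775 ≈ 707.00
  x_F = (0.1625·100 + 0.3575·600 + 0.2050·290) / 0.21775 = 290.20 / 0.21775 ≈ 1332.72
  x_B = (0.0000·100 + 0.0000·600 + 0.3350·290) / 0.21775 = 97.15 / 0.21775 ≈ 446.15

x_G = 707.00, x_F = 1332.72, x_B = 446.15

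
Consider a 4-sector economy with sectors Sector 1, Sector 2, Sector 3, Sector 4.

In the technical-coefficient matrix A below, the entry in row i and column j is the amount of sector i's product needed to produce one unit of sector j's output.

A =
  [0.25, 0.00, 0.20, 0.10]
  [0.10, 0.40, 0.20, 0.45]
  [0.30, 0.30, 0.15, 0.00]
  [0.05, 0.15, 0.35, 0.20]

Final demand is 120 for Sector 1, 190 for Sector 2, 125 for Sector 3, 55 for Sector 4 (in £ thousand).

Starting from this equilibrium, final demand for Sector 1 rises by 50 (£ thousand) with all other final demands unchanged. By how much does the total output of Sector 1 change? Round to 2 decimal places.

I − A =
  [   0.75     0.00    -0.20    -0.10]
  [  -0.10     0.60    -0.20    -0.45]
  [  -0.30    -0.30     0.85     0.00]
  [  -0.05    -0.15    -0.35     0.80]
Compute the cofactors C_ij = (−1)^(i+j)·(3×3 minor ij) of I−A; the adjugate is their transpose:
adj(I−A) = Cᵀ =
  [ 0.255375   0.071250   0.106500   0.072000]
  [ 0.182375   0.447250   0.261125   0.274375]
  [ 0.154500   0.183000   0.304875   0.122250]
  [ 0.117750   0.168375   0.189000   0.295500]
det(I−A) = Σ_j (I−A)_1j·C_1j = (0.75)(0.255375) + (0.00)(0.182375) + (-0.20)(0.154500) + (-0.10)(0.117750) = 0.14885625
(I − A)⁻¹ = adj(I−A) / det(I−A) ≈
  [   1.7156     0.4786     0.7155     0.4837]
  [   1.2252     3.0046     1.7542     1.8432]
  [   1.0379     1.2294     2.0481     0.8213]
  [   0.7910     1.1311     1.2697     1.9851]
Δx = (I − A)⁻¹ Δd with Δd having +50 in the Sector 1 component and 0 elsewhere.
So Δx_1 = L_11 · (+50), where L_11 = adj(I−A)_11 / det(I−A) = 0.255375 / 0.14885625.
Δx_1 = 0.255375 × (+50) / 0.14885625 = 12.76875 / 0.14885625 ≈ 85.78.

Δx_1 = 85.78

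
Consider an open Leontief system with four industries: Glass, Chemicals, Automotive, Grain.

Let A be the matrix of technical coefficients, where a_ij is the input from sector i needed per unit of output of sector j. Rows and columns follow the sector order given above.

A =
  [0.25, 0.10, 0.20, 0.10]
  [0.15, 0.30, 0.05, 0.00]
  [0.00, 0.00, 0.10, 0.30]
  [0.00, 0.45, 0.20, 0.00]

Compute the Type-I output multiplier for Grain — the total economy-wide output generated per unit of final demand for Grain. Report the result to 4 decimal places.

m_4 = 1.8205

I − A =
  [   0.75    -0.10    -0.20    -0.10]
  [  -0.15     0.70    -0.05     0.00]
  [   0.00     0.00     0.90    -0.30]
  [   0.00    -0.45    -0.20     1.00]
Compute the cofactors C_ij = (−1)^(i+j)·(3×3 minor ij) of I−A; the adjugate is their transpose:
adj(I−A) = Cᵀ =
  [ 0.581250   0.151500   0.161250   0.106500]
  [ 0.126000   0.630000   0.070500   0.033750]
  [ 0.020250   0.101250   0.503250   0.153000]
  [ 0.060750   0.303750   0.132375   0.459000]
det(I−A) = Σ_j (I−A)_1j·C_1j = (0.75)(0.581250) + (-0.10)(0.126000) + (-0.20)(0.020250) + (-0.10)(0.060750) = 0.4132125
(I − A)⁻¹ = adj(I−A) / det(I−A) ≈
  [   1.40666     0.36664     0.39024     0.25774]
  [   0.30493     1.52464     0.17061     0.08168]
  [   0.04901     0.24503     1.21790     0.37027]
  [   0.14702     0.73509     0.32036     1.11081]
The output multiplier for sector j is the column-j sum of the Leontief inverse (I − A)⁻¹ = adj(I−A) / det(I−A).
Column 4 of adj(I−A): (0.106500, 0.033750, 0.153000, 0.459000); det(I−A) = 0.4132125.
m_4 = (0.106500 + 0.033750 + 0.153000 + 0.459000) / 0.4132125 = 0.75225 / 0.4132125 ≈ 1.8205.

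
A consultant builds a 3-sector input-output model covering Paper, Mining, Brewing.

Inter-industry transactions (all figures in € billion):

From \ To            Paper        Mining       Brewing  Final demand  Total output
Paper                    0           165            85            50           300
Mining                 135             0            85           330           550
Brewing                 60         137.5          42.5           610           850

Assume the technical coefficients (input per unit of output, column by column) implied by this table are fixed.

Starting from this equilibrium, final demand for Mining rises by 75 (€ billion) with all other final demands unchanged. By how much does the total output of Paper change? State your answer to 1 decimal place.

Δx_1 = 30.6

Technical coefficients a_ij = z_ij / X_j:
  a_11 = 0/300 = 0.00, a_21 = 135/300 = 0.45, a_31 = 60/300 = 0.20
  a_12 = 165/550 = 0.30, a_22 = 0/550 = 0.00, a_32 = 137.5/550 = 0.25
  a_13 = 85/850 = 0.10, a_23 = 85/850 = 0.10, a_33 = 42.5/850 = 0.05
I − A =
  [   1.00    -0.30    -0.10]
  [  -0.45     1.00    -0.10]
  [  -0.20    -0.25     0.95]
Cofactors of I−A, C_ij = (−1)^(i+j)·(minor ij) (rows/columns in the sector order above):
  C_11 = (1.00)(0.95) − (-0.10)(-0.25) = 0.9250
  C_12 = −[(-0.45)(0.95) − (-0.10)(-0.20)] = 0.4475
  C_13 = (-0.45)(-0.25) − (1.00)(-0.20) = 0.3125
  C_21 = −[(-0.30)(0.95) − (-0.10)(-0.25)] = 0.3100
  C_22 = (1.00)(0.95) − (-0.10)(-0.20) = 0.9300
  C_23 = −[(1.00)(-0.25) − (-0.30)(-0.20)] = 0.3100
  C_31 = (-0.30)(-0.10) − (-0.10)(1.00) = 0.1300
  C_32 = −[(1.00)(-0.10) − (-0.10)(-0.45)] = 0.1450
  C_33 = (1.00)(1.00) − (-0.30)(-0.45) = 0.8650
det(I−A) = Σ_j (I−A)_1j·C_1j = (1.00)(0.9250) + (-0.30)(0.4475) + (-0.10)(0.3125) = 0.7595
adj(I−A) = Cᵀ =
  [ 0.9250   0.3100   0.1300]
  [ 0.4475   0.9300   0.1450]
  [ 0.3125   0.3100   0.8650]
(I − A)⁻¹ = adj(I−A) / det(I−A) ≈
  [   1.2179     0.4082     0.1712]
  [   0.5892     1.2245     0.1909]
  [   0.4115     0.4082     1.1389]
Δx = (I − A)⁻¹ Δd with Δd having +75 in the Mining component and 0 elsewhere.
So Δx_1 = L_12 · (+75), where L_12 = adj(I−A)_12 / det(I−A) = 0.3100 / 0.7595.
Δx_1 = 0.3100 × (+75) / 0.7595 = 23.25 / 0.7595 ≈ 30.6.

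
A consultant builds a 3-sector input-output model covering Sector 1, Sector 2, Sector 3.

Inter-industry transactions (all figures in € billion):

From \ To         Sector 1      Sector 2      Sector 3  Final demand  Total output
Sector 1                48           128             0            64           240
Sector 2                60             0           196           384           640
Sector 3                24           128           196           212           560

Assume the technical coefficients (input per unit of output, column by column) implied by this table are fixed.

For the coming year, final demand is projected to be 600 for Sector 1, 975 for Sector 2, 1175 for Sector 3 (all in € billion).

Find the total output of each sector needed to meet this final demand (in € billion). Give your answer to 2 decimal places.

x_1 = 1312.13, x_2 = 2248.53, x_3 = 2701.41

Technical coefficients a_ij = z_ij / X_j:
  a_11 = 48/240 = 0.20, a_21 = 60/240 = 0.25, a_31 = 24/240 = 0.10
  a_12 = 128/640 = 0.20, a_22 = 0/640 = 0.00, a_32 = 128/640 = 0.20
  a_13 = 0/560 = 0.00, a_23 = 196/560 = 0.35, a_33 = 196/560 = 0.35
I − A =
  [   0.80    -0.20     0.00]
  [  -0.25     1.00    -0.35]
  [  -0.10    -0.20     0.65]
Cofactors of I−A, C_ij = (−1)^(i+j)·(minor ij) (rows/columns in the sector order above):
  C_11 = (1.00)(0.65) − (-0.35)(-0.20) = 0.5800
  C_12 = −[(-0.25)(0.65) − (-0.35)(-0.10)] = 0.1975
  C_13 = (-0.25)(-0.20) − (1.00)(-0.10) = 0.1500
  C_21 = −[(-0.20)(0.65) − (0.00)(-0.20)] = 0.1300
  C_22 = (0.80)(0.65) − (0.00)(-0.10) = 0.5200
  C_23 = −[(0.80)(-0.20) − (-0.20)(-0.10)] = 0.1800
  C_31 = (-0.20)(-0.35) − (0.00)(1.00) = 0.0700
  C_32 = −[(0.80)(-0.35) − (0.00)(-0.25)] = 0.2800
  C_33 = (0.80)(1.00) − (-0.20)(-0.25) = 0.7500
det(I−A) = Σ_j (I−A)_1j·C_1j = (0.80)(0.5800) + (-0.20)(0.1975) + (0.00)(0.1500) = 0.4245
adj(I−A) = Cᵀ =
  [ 0.5800   0.1300   0.0700]
  [ 0.1975   0.5200   0.2800]
  [ 0.1500   0.1800   0.7500]
(I − A)⁻¹ = adj(I−A) / det(I−A) ≈
  [   1.3663     0.3062     0.1649]
  [   0.4653     1.2250     0.6596]
  [   0.3534     0.4240     1.7668]
x = (I − A)⁻¹ d = adj(I−A)·d / det(I−A), with det(I−A) = 0.4245:
  x_1 = (0.5800·600 + 0.1300·975 + 0.0700·1175) / 0.4245 = 557.00 / 0.4245 ≈ 1312.13
  x_2 = (0.1975·600 + 0.5200·975 + 0.2800·1175) / 0.4245 = 954.50 / 0.4245 ≈ 2248.53
  x_3 = (0.1500·600 + 0.1800·975 + 0.7500·1175) / 0.4245 = 1146.75 / 0.4245 ≈ 2701.41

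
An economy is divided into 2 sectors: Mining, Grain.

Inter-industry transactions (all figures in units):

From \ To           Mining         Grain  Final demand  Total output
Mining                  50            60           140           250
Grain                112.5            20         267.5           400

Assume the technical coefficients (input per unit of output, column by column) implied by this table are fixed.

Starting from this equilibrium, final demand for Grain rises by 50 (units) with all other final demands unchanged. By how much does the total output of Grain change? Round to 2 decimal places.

Technical coefficients a_ij = z_ij / X_j:
  a_11 = 50/250 = 0.20, a_21 = 112.5/250 = 0.45
  a_12 = 60/400 = 0.15, a_22 = 20/400 = 0.05
I − A =
  [   0.80    -0.15]
  [  -0.45     0.95]
det(I−A) = (0.80)(0.95) − (-0.15)(-0.45) = 0.6925
adj(I−A) = [[0.95, 0.15], [0.45, 0.80]]
(I − A)⁻¹ = adj(I−A) / det(I−A) ≈
  [   1.3718     0.2166]
  [   0.6498     1.1552]
Δx = (I − A)⁻¹ Δd with Δd having +50 in the Grain component and 0 elsewhere.
So Δx_2 = L_22 · (+50), where L_22 = adj(I−A)_22 / det(I−A) = 0.80 / 0.6925.
Δx_2 = 0.80 × (+50) / 0.6925 = 40.00 / 0.6925 ≈ 57.76.

Δx_2 = 57.76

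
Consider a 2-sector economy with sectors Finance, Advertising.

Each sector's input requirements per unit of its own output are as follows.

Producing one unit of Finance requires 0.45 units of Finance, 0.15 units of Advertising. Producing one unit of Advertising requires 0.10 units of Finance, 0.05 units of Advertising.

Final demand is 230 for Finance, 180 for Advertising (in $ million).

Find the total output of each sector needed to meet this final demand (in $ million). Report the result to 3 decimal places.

x_1 = 466.010, x_2 = 263.054

I − A =
  [   0.55    -0.10]
  [  -0.15     0.95]
det(I−A) = (0.55)(0.95) − (-0.10)(-0.15) = 0.5075
adj(I−A) = [[0.95, 0.10], [0.15, 0.55]]
(I − A)⁻¹ = adj(I−A) / det(I−A) ≈
  [   1.8719     0.1970]
  [   0.2956     1.0837]
x = (I − A)⁻¹ d = adj(I−A)·d / det(I−A), with det(I−A) = 0.5075:
  x_1 = (0.95·230 + 0.10·180) / 0.5075 = 236.50 / 0.5075 ≈ 466.010
  x_2 = (0.15·230 + 0.55·180) / 0.5075 = 133.50 / 0.5075 ≈ 263.054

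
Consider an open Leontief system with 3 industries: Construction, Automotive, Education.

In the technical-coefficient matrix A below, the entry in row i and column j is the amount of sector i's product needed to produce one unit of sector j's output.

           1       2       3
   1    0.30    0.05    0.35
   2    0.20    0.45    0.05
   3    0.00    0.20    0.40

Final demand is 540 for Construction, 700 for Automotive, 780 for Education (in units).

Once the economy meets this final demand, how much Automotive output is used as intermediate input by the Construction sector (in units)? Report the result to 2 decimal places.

I − A =
  [   0.70    -0.05    -0.35]
  [  -0.20     0.55    -0.05]
  [   0.00    -0.20     0.60]
Cofactors of I−A, C_ij = (−1)^(i+j)·(minor ij) (rows/columns in the sector order above):
  C_11 = (0.55)(0.60) − (-0.05)(-0.20) = 0.3200
  C_12 = −[(-0.20)(0.60) − (-0.05)(0.00)] = 0.1200
  C_13 = (-0.20)(-0.20) − (0.55)(0.00) = 0.0400
  C_21 = −[(-0.05)(0.60) − (-0.35)(-0.20)] = 0.1000
  C_22 = (0.70)(0.60) − (-0.35)(0.00) = 0.4200
  C_23 = −[(0.70)(-0.20) − (-0.05)(0.00)] = 0.1400
  C_31 = (-0.05)(-0.05) − (-0.35)(0.55) = 0.1950
  C_32 = −[(0.70)(-0.05) − (-0.35)(-0.20)] = 0.1050
  C_33 = (0.70)(0.55) − (-0.05)(-0.20) = 0.3750
det(I−A) = Σ_j (I−A)_1j·C_1j = (0.70)(0.3200) + (-0.05)(0.1200) + (-0.35)(0.0400) = 0.2040
adj(I−A) = Cᵀ =
  [ 0.3200   0.1000   0.1950]
  [ 0.1200   0.4200   0.1050]
  [ 0.0400   0.1400   0.3750]
(I − A)⁻¹ = adj(I−A) / det(I−A) ≈
  [   1.5686     0.4902     0.9559]
  [   0.5882     2.0588     0.5147]
  [   0.1961     0.6863     1.8382]
First solve x = (I − A)⁻¹ d = adj(I−A)·d / det(I−A); in particular x_1 = (0.3200·540 + 0.1000·700 + 0.1950·780) / 0.2040 = 394.90 / 0.2040 ≈ 1935.7843.
Intermediate flow from 2 to 1: z_21 = a_21 · x_1 = 0.20 × 394.90 / 0.2040 = 78.98 / 0.2040 ≈ 387.16.

z_21 = 387.16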